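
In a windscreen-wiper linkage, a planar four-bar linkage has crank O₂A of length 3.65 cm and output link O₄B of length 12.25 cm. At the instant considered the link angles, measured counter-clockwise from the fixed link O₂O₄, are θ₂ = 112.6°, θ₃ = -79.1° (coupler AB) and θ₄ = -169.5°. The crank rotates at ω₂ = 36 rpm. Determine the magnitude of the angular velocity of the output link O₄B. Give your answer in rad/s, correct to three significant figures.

ω₂ = 3.77 rad/s (from 36 rpm).
Differentiating the loop-closure r₂e^{iθ₂}+r₃e^{iθ₃}=r₁+r₄e^{iθ₄} gives r₂ω₂e^{iθ₂}+r₃ω₃e^{iθ₃}=r₄ω₄e^{iθ₄}.
Eliminating the other unknown: ω₄ = r₂ω₂ sin(θ₂−θ₃) / [r₄ sin(θ₄−θ₃)].
Numerator sine = -0.20279; denominator sine = -0.99998.
Result = 0.0365·3.77·(-0.20279) / (0.1225·(-0.99998)) = +0.22779 rad/s; magnitude 0.22779 rad/s.

0.228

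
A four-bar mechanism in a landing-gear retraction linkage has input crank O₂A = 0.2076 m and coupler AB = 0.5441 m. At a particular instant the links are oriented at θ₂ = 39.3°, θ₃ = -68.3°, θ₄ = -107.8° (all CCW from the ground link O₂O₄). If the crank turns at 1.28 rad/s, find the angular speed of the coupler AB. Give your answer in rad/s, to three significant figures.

0.417

ω₂ = 1.28 rad/s
Differentiating the loop-closure r₂e^{iθ₂}+r₃e^{iθ₃}=r₁+r₄e^{iθ₄} gives r₂ω₂e^{iθ₂}+r₃ω₃e^{iθ₃}=r₄ω₄e^{iθ₄}.
Eliminating the other unknown: ω₃ = r₂ω₂ sin(θ₄−θ₂) / [r₃ sin(θ₃−θ₄)].
Numerator sine = -0.54317; denominator sine = +0.63608.
Result = 0.2076·1.28·(-0.54317) / (0.5441·(+0.63608)) = -0.41705 rad/s; magnitude 0.41705 rad/s.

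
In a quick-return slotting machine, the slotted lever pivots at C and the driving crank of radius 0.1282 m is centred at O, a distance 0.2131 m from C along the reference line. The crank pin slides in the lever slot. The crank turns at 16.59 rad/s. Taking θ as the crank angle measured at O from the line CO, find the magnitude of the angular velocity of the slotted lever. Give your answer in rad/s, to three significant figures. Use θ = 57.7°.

5.65

ω = 16.59 rad/s
Crank pin A relative to C: A = (d + r cosθ, r sinθ); lever angle φ = atan2(r sinθ, d + r cosθ).
Differentiating tanφ: φ̇ = rω(d cosθ + r)/(d² + r² + 2dr cosθ).
d² + r² + 2dr cosθ = |CA|² = 0.0910432 m²;  d cosθ + r = +0.24207 m.
|ω_lever| = |0.1282·16.59·+0.24207| / 0.0910432 = 5.6549 rad/s.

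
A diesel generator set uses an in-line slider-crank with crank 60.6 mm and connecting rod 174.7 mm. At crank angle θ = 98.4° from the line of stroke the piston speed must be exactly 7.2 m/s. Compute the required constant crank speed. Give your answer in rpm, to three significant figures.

1210

For an in-line slider-crank, |v_piston| = rω|sinθ|·[1 + r cosθ/√(L² − r² sin²θ)].
With r = 0.0606 m, L = 0.1747 m, θ = 98.4°: the bracketed kinematic factor |dx/dθ| = 0.056716 m.
ω = v/|dx/dθ| = 7.2/0.056716 = 126.95 rad/s.
N = 60ω/(2π) = 1212.3 rpm.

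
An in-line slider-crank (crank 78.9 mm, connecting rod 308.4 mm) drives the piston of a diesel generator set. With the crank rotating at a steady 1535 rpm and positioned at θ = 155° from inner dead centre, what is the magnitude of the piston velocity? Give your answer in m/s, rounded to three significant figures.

4.11

ω = 2π·1535/60 = 160.7 rad/s
For an in-line slider-crank, x = r cosθ + √(L² − r² sin²θ), so v = −rω sinθ·[1 + r cosθ/√(L² − r² sin²θ)].
With r = 0.0789 m, L = 0.3084 m, θ = 155°: √(L² − r² sin²θ) = 0.30659 m.
v = −0.0789·160.7·0.42262·[1 + 0.0789·-0.90631/0.30659] = -4.1098 m/s.
|v| = 4.1098 m/s.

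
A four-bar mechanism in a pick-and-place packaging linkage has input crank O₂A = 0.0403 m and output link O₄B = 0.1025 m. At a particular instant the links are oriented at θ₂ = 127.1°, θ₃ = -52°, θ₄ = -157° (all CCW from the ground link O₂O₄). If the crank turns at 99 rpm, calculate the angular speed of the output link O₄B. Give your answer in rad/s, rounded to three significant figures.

ω₂ = 10.37 rad/s (from 99 rpm).
Differentiating the loop-closure r₂e^{iθ₂}+r₃e^{iθ₃}=r₁+r₄e^{iθ₄} gives r₂ω₂e^{iθ₂}+r₃ω₃e^{iθ₃}=r₄ω₄e^{iθ₄}.
Eliminating the other unknown: ω₄ = r₂ω₂ sin(θ₂−θ₃) / [r₄ sin(θ₄−θ₃)].
Numerator sine = +0.01571; denominator sine = -0.96593.
Result = 0.0403·10.37·(+0.01571) / (0.1025·(-0.96593)) = -0.066283 rad/s; magnitude 0.066283 rad/s.

0.0663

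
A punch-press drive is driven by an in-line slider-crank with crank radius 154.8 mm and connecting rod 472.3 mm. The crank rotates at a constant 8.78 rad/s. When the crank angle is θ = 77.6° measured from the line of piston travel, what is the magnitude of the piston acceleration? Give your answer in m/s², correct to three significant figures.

1.16

ω = 8.78 rad/s
x(θ) = r cosθ + √(L² − r² sin²θ); with ω constant, a = ω²·d²x/dθ².
d²x/dθ² = −r cosθ − r²(cos2θ)/√u − r⁴ sin²2θ/(4u^{3/2}),  u = L² − r² sin²θ = 0.200209 m².
Substituting r = 0.1548 m, L = 0.4723 m, θ = 77.6°: d²x/dθ² = +0.015093 m.
a = ω²·d²x/dθ² = (8.78)²·(+0.015093) = +1.1635 m/s²;  |a| = 1.1635 m/s².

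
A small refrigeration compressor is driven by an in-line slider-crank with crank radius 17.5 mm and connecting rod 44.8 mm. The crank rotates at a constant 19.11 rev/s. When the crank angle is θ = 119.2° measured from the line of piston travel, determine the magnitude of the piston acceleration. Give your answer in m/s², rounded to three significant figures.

ω = 2π·19.1 = 120.1 rad/s
x(θ) = r cosθ + √(L² − r² sin²θ); with ω constant, a = ω²·d²x/dθ².
d²x/dθ² = −r cosθ − r²(cos2θ)/√u − r⁴ sin²2θ/(4u^{3/2}),  u = L² − r² sin²θ = 0.00177368 m².
Substituting r = 0.0175 m, L = 0.0448 m, θ = 119.2°: d²x/dθ² = +0.01212 m.
a = ω²·d²x/dθ² = (120.1)²·(+0.01212) = +174.74 m/s²;  |a| = 174.74 m/s².

175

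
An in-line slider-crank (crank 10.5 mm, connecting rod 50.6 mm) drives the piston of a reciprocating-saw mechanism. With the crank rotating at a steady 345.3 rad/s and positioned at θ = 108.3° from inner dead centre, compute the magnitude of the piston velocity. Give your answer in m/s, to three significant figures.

ω = 345.3 rad/s
For an in-line slider-crank, x = r cosθ + √(L² − r² sin²θ), so v = −rω sinθ·[1 + r cosθ/√(L² − r² sin²θ)].
With r = 0.0105 m, L = 0.0506 m, θ = 108.3°: √(L² − r² sin²θ) = 0.049608 m.
v = −0.0105·345.3·0.94943·[1 + 0.0105·-0.31399/0.049608] = -3.2135 m/s.
|v| = 3.2135 m/s.

3.21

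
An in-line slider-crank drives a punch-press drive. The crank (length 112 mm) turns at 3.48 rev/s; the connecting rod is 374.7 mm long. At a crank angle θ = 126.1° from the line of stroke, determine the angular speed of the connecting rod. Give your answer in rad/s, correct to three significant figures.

3.97

ω = 21.87 rad/s (converted from 3.48 rev/s).
The rod makes angle φ with the slider axis where L sinφ = r sinθ; differentiating, L cosφ·φ̇ = r ω cosθ.
L cosφ = √(L² − r² sin²θ) = 0.36361 m.
|ω_rod| = r ω |cosθ| / √(L² − r² sin²θ) = 0.112·21.87·0.58920/0.36361 = 3.9683 rad/s.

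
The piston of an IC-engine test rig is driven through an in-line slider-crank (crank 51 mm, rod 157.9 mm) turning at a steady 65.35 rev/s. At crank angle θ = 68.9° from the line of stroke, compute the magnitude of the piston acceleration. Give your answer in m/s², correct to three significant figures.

ω = 2π·65.3 = 410.6 rad/s
x(θ) = r cosθ + √(L² − r² sin²θ); with ω constant, a = ω²·d²x/dθ².
d²x/dθ² = −r cosθ − r²(cos2θ)/√u − r⁴ sin²2θ/(4u^{3/2}),  u = L² − r² sin²θ = 0.0226685 m².
Substituting r = 0.051 m, L = 0.1579 m, θ = 68.9°: d²x/dθ² = -0.0057857 m.
a = ω²·d²x/dθ² = (410.6)²·(-0.0057857) = -975.46 m/s²;  |a| = 975.46 m/s².

975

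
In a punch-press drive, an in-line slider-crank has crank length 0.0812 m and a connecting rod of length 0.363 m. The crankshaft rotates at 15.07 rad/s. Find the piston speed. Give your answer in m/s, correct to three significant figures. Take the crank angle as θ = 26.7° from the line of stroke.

ω = 15.07 rad/s
For an in-line slider-crank, x = r cosθ + √(L² − r² sin²θ), so v = −rω sinθ·[1 + r cosθ/√(L² − r² sin²θ)].
With r = 0.0812 m, L = 0.363 m, θ = 26.7°: √(L² − r² sin²θ) = 0.36116 m.
v = −0.0812·15.07·0.44932·[1 + 0.0812·0.89337/0.36116] = -0.66026 m/s.
|v| = 0.66026 m/s.

0.660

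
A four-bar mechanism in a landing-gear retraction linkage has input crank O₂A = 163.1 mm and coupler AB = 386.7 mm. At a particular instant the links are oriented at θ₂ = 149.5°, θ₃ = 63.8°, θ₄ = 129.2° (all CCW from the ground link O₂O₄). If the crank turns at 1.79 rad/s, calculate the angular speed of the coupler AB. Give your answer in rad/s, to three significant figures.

0.288

ω₂ = 1.79 rad/s
Differentiating the loop-closure r₂e^{iθ₂}+r₃e^{iθ₃}=r₁+r₄e^{iθ₄} gives r₂ω₂e^{iθ₂}+r₃ω₃e^{iθ₃}=r₄ω₄e^{iθ₄}.
Eliminating the other unknown: ω₃ = r₂ω₂ sin(θ₄−θ₂) / [r₃ sin(θ₃−θ₄)].
Numerator sine = -0.34694; denominator sine = -0.90924.
Result = 0.1631·1.79·(-0.34694) / (0.3867·(-0.90924)) = +0.28807 rad/s; magnitude 0.28807 rad/s.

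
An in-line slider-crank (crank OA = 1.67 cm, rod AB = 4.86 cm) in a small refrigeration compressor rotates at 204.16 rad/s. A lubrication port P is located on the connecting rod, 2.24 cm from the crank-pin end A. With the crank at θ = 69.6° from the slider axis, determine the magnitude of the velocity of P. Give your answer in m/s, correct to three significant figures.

3.44

ω = 204.2 rad/s.  Crank-pin speed |V_A| = rω = 3.4095 m/s, perpendicular to OA.
Rod angle: sinφ = −(r/L) sinθ ⇒ φ = -18.788°; ω_rod = −rω cosθ/√(L²−r²sin²θ) = -25.83 rad/s.
V_P = V_A + ω_rod × AP, with AP = 0.0224 m along the rod.
Components: V_Px = −rω sinθ − a·ω_rod·sinφ = -3.382 m/s;  V_Py = rω cosθ + a·ω_rod·cosφ = +0.64069 m/s.
|V_P| = √(V_Px² + V_Py²) = 3.4421 m/s.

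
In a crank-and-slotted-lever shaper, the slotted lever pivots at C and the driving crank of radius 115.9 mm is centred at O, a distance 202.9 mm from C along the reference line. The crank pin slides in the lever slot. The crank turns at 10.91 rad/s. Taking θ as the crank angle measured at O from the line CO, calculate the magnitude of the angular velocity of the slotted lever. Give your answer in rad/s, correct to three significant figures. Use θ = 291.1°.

3.34

ω = 10.91 rad/s
Crank pin A relative to C: A = (d + r cosθ, r sinθ); lever angle φ = atan2(r sinθ, d + r cosθ).
Differentiating tanφ: φ̇ = rω(d cosθ + r)/(d² + r² + 2dr cosθ).
d² + r² + 2dr cosθ = |CA|² = 0.0715327 m²;  d cosθ + r = +0.18894 m.
|ω_lever| = |0.1159·10.91·+0.18894| / 0.0715327 = 3.3399 rad/s.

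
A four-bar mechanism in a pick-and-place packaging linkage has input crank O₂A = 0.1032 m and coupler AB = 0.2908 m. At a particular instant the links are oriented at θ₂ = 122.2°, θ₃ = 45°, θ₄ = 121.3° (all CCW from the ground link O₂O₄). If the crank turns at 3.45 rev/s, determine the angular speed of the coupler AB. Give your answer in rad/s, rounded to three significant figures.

0.124

ω₂ = 21.68 rad/s (from 3.45 rev/s).
Differentiating the loop-closure r₂e^{iθ₂}+r₃e^{iθ₃}=r₁+r₄e^{iθ₄} gives r₂ω₂e^{iθ₂}+r₃ω₃e^{iθ₃}=r₄ω₄e^{iθ₄}.
Eliminating the other unknown: ω₃ = r₂ω₂ sin(θ₄−θ₂) / [r₃ sin(θ₃−θ₄)].
Numerator sine = -0.01571; denominator sine = -0.97155.
Result = 0.1032·21.68·(-0.01571) / (0.2908·(-0.97155)) = +0.12437 rad/s; magnitude 0.12437 rad/s.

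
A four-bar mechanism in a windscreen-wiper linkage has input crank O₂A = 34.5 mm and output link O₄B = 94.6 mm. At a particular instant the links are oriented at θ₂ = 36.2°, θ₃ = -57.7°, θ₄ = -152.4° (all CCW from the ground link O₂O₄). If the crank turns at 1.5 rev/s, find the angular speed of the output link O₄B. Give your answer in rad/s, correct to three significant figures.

ω₂ = 9.425 rad/s (from 1.5 rev/s).
Differentiating the loop-closure r₂e^{iθ₂}+r₃e^{iθ₃}=r₁+r₄e^{iθ₄} gives r₂ω₂e^{iθ₂}+r₃ω₃e^{iθ₃}=r₄ω₄e^{iθ₄}.
Eliminating the other unknown: ω₄ = r₂ω₂ sin(θ₂−θ₃) / [r₄ sin(θ₄−θ₃)].
Numerator sine = +0.99768; denominator sine = -0.99664.
Result = 0.0345·9.425·(+0.99768) / (0.0946·(-0.99664)) = -3.4408 rad/s; magnitude 3.4408 rad/s.

3.44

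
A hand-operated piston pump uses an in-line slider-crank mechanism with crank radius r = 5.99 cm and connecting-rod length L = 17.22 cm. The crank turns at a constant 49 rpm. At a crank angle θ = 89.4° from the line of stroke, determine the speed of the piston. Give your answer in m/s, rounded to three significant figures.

ω = 2π·49/60 = 5.131 rad/s
For an in-line slider-crank, x = r cosθ + √(L² − r² sin²θ), so v = −rω sinθ·[1 + r cosθ/√(L² − r² sin²θ)].
With r = 0.0599 m, L = 0.1722 m, θ = 89.4°: √(L² − r² sin²θ) = 0.16145 m.
v = −0.0599·5.131·0.99995·[1 + 0.0599·0.01047/0.16145] = -0.30854 m/s.
|v| = 0.30854 m/s.

0.309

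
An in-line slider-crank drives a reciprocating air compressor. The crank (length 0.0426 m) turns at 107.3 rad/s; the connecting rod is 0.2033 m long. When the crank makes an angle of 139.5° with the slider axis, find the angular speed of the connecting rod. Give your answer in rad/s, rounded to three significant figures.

ω = 107.3 rad/s
The rod makes angle φ with the slider axis where L sinφ = r sinθ; differentiating, L cosφ·φ̇ = r ω cosθ.
L cosφ = √(L² − r² sin²θ) = 0.20141 m.
|ω_rod| = r ω |cosθ| / √(L² − r² sin²θ) = 0.0426·107.3·0.76041/0.20141 = 17.257 rad/s.

17.3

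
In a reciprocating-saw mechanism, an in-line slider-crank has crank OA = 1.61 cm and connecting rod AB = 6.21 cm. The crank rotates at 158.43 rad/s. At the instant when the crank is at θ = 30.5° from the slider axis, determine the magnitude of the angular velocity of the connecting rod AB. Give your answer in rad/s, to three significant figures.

35.7

ω = 158.4 rad/s
The rod makes angle φ with the slider axis where L sinφ = r sinθ; differentiating, L cosφ·φ̇ = r ω cosθ.
L cosφ = √(L² − r² sin²θ) = 0.06156 m.
|ω_rod| = r ω |cosθ| / √(L² − r² sin²θ) = 0.0161·158.4·0.86163/0.06156 = 35.701 rad/s.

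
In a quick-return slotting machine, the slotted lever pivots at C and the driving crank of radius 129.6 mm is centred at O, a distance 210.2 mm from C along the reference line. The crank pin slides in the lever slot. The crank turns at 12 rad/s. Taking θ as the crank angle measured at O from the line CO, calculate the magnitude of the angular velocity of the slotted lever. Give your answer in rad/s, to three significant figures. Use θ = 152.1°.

ω = 12 rad/s
Crank pin A relative to C: A = (d + r cosθ, r sinθ); lever angle φ = atan2(r sinθ, d + r cosθ).
Differentiating tanφ: φ̇ = rω(d cosθ + r)/(d² + r² + 2dr cosθ).
d² + r² + 2dr cosθ = |CA|² = 0.0128293 m²;  d cosθ + r = -0.056168 m.
|ω_lever| = |0.1296·12·-0.056168| / 0.0128293 = 6.8088 rad/s.

6.81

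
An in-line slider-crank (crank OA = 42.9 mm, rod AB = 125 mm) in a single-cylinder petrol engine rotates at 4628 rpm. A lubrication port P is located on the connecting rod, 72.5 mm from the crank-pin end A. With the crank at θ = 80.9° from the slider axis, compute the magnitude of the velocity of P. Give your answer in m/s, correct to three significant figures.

ω = 484.6 rad/s.  Crank-pin speed |V_A| = rω = 20.791 m/s, perpendicular to OA.
Rod angle: sinφ = −(r/L) sinθ ⇒ φ = -19.809°; ω_rod = −rω cosθ/√(L²−r²sin²θ) = -27.961 rad/s.
V_P = V_A + ω_rod × AP, with AP = 0.0725 m along the rod.
Components: V_Px = −rω sinθ − a·ω_rod·sinφ = -21.216 m/s;  V_Py = rω cosθ + a·ω_rod·cosφ = +1.3811 m/s.
|V_P| = √(V_Px² + V_Py²) = 21.261 m/s.

21.3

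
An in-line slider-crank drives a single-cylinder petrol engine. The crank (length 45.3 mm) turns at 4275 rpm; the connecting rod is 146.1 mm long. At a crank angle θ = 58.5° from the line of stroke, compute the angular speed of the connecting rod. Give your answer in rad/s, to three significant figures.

75.2

ω = 447.7 rad/s (converted from 4275 rpm).
The rod makes angle φ with the slider axis where L sinφ = r sinθ; differentiating, L cosφ·φ̇ = r ω cosθ.
L cosφ = √(L² − r² sin²θ) = 0.1409 m.
|ω_rod| = r ω |cosθ| / √(L² − r² sin²θ) = 0.0453·447.7·0.52250/0.1409 = 75.202 rad/s.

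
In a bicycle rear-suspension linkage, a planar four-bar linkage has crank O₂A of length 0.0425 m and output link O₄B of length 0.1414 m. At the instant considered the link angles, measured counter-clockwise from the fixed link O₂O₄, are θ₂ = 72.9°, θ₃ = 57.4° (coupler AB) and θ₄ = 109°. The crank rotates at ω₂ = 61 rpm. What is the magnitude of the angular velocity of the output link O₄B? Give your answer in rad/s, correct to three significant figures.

ω₂ = 6.388 rad/s (from 61 rpm).
Differentiating the loop-closure r₂e^{iθ₂}+r₃e^{iθ₃}=r₁+r₄e^{iθ₄} gives r₂ω₂e^{iθ₂}+r₃ω₃e^{iθ₃}=r₄ω₄e^{iθ₄}.
Eliminating the other unknown: ω₄ = r₂ω₂ sin(θ₂−θ₃) / [r₄ sin(θ₄−θ₃)].
Numerator sine = +0.26724; denominator sine = +0.78369.
Result = 0.0425·6.388·(+0.26724) / (0.1414·(+0.78369)) = +0.65471 rad/s; magnitude 0.65471 rad/s.

0.655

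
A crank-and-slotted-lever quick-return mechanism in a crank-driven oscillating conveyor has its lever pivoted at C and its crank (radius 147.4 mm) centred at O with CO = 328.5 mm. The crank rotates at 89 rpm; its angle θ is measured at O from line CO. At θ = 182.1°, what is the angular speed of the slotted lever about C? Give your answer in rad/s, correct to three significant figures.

ω = 9.32 rad/s (from 89 rpm).
Crank pin A relative to C: A = (d + r cosθ, r sinθ); lever angle φ = atan2(r sinθ, d + r cosθ).
Differentiating tanφ: φ̇ = rω(d cosθ + r)/(d² + r² + 2dr cosθ).
d² + r² + 2dr cosθ = |CA|² = 0.0328622 m²;  d cosθ + r = -0.18088 m.
|ω_lever| = |0.1474·9.32·-0.18088| / 0.0328622 = 7.5615 rad/s.

7.56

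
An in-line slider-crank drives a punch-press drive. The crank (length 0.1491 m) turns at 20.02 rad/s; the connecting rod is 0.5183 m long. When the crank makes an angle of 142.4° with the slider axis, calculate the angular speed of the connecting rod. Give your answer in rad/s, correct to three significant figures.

ω = 20.02 rad/s
The rod makes angle φ with the slider axis where L sinφ = r sinθ; differentiating, L cosφ·φ̇ = r ω cosθ.
L cosφ = √(L² − r² sin²θ) = 0.51025 m.
|ω_rod| = r ω |cosθ| / √(L² − r² sin²θ) = 0.1491·20.02·0.79229/0.51025 = 4.6349 rad/s.

4.63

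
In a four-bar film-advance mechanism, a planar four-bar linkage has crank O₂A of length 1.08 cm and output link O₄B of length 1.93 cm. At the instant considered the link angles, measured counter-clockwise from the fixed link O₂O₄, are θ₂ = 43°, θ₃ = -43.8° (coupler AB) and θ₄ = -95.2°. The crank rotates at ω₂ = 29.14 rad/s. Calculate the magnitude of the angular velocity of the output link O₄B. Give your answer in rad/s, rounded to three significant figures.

ω₂ = 29.14 rad/s
Differentiating the loop-closure r₂e^{iθ₂}+r₃e^{iθ₃}=r₁+r₄e^{iθ₄} gives r₂ω₂e^{iθ₂}+r₃ω₃e^{iθ₃}=r₄ω₄e^{iθ₄}.
Eliminating the other unknown: ω₄ = r₂ω₂ sin(θ₂−θ₃) / [r₄ sin(θ₄−θ₃)].
Numerator sine = +0.99844; denominator sine = -0.78152.
Result = 0.0108·29.14·(+0.99844) / (0.0193·(-0.78152)) = -20.832 rad/s; magnitude 20.832 rad/s.

20.8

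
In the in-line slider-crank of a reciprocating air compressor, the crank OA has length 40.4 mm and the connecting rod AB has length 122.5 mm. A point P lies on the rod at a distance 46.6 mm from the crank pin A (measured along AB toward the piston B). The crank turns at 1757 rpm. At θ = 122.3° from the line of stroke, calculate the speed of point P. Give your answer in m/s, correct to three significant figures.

6.34

ω = 184 rad/s.  Crank-pin speed |V_A| = rω = 7.4333 m/s, perpendicular to OA.
Rod angle: sinφ = −(r/L) sinθ ⇒ φ = -16.186°; ω_rod = −rω cosθ/√(L²−r²sin²θ) = +33.763 rad/s.
V_P = V_A + ω_rod × AP, with AP = 0.0466 m along the rod.
Components: V_Px = −rω sinθ − a·ω_rod·sinφ = -5.8445 m/s;  V_Py = rω cosθ + a·ω_rod·cosφ = -2.461 m/s.
|V_P| = √(V_Px² + V_Py²) = 6.3415 m/s.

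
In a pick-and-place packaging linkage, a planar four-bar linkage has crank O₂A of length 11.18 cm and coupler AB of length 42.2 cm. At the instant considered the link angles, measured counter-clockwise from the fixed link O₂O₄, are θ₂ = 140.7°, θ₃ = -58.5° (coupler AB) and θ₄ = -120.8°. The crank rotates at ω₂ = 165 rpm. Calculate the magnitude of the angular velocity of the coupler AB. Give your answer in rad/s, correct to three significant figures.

ω₂ = 17.28 rad/s (from 165 rpm).
Differentiating the loop-closure r₂e^{iθ₂}+r₃e^{iθ₃}=r₁+r₄e^{iθ₄} gives r₂ω₂e^{iθ₂}+r₃ω₃e^{iθ₃}=r₄ω₄e^{iθ₄}.
Eliminating the other unknown: ω₃ = r₂ω₂ sin(θ₄−θ₂) / [r₃ sin(θ₃−θ₄)].
Numerator sine = +0.98902; denominator sine = +0.88539.
Result = 0.1118·17.28·(+0.98902) / (0.422·(+0.88539)) = +5.1134 rad/s; magnitude 5.1134 rad/s.

5.11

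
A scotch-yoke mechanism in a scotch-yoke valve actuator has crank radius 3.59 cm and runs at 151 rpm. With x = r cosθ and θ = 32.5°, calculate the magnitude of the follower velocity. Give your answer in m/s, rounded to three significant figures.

0.305

ω = 15.81 rad/s (from 151 rpm).
x = r cosθ ⇒ ẋ = −rω sinθ.
|v| = rω|sinθ| = 0.0359·15.81·|sin 32.5°| = 0.30501 m/s.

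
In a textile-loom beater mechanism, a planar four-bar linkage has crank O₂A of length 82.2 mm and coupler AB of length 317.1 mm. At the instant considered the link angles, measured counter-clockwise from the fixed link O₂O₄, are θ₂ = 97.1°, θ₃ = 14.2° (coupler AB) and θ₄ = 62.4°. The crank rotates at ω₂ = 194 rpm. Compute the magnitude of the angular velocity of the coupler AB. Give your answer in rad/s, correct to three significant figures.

ω₂ = 20.32 rad/s (from 194 rpm).
Differentiating the loop-closure r₂e^{iθ₂}+r₃e^{iθ₃}=r₁+r₄e^{iθ₄} gives r₂ω₂e^{iθ₂}+r₃ω₃e^{iθ₃}=r₄ω₄e^{iθ₄}.
Eliminating the other unknown: ω₃ = r₂ω₂ sin(θ₄−θ₂) / [r₃ sin(θ₃−θ₄)].
Numerator sine = -0.56928; denominator sine = -0.74548.
Result = 0.0822·20.32·(-0.56928) / (0.3171·(-0.74548)) = +4.0216 rad/s; magnitude 4.0216 rad/s.

4.02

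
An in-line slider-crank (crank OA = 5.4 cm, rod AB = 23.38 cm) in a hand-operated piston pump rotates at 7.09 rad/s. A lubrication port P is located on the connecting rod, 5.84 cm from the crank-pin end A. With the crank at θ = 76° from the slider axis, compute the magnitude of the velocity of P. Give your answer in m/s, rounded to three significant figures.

ω = 7.09 rad/s.  Crank-pin speed |V_A| = rω = 0.38286 m/s, perpendicular to OA.
Rod angle: sinφ = −(r/L) sinθ ⇒ φ = -12.950°; ω_rod = −rω cosθ/√(L²−r²sin²θ) = -0.4065 rad/s.
V_P = V_A + ω_rod × AP, with AP = 0.0584 m along the rod.
Components: V_Px = −rω sinθ − a·ω_rod·sinφ = -0.37681 m/s;  V_Py = rω cosθ + a·ω_rod·cosφ = +0.069486 m/s.
|V_P| = √(V_Px² + V_Py²) = 0.38316 m/s.

0.383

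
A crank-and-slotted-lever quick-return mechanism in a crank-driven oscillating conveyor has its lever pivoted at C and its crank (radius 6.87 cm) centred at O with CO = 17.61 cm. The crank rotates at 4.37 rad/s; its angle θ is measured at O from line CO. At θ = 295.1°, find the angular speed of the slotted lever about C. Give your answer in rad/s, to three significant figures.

ω = 4.37 rad/s
Crank pin A relative to C: A = (d + r cosθ, r sinθ); lever angle φ = atan2(r sinθ, d + r cosθ).
Differentiating tanφ: φ̇ = rω(d cosθ + r)/(d² + r² + 2dr cosθ).
d² + r² + 2dr cosθ = |CA|² = 0.0459949 m²;  d cosθ + r = +0.1434 m.
|ω_lever| = |0.0687·4.37·+0.1434| / 0.0459949 = 0.93601 rad/s.

0.936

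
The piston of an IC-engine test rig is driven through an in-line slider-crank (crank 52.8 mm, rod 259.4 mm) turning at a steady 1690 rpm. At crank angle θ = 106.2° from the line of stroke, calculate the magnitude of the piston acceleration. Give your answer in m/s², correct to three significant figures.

ω = 2π·1690/60 = 177 rad/s
x(θ) = r cosθ + √(L² − r² sin²θ); with ω constant, a = ω²·d²x/dθ².
d²x/dθ² = −r cosθ − r²(cos2θ)/√u − r⁴ sin²2θ/(4u^{3/2}),  u = L² − r² sin²θ = 0.0647175 m².
Substituting r = 0.0528 m, L = 0.2594 m, θ = 106.2°: d²x/dθ² = +0.02395 m.
a = ω²·d²x/dθ² = (177)²·(+0.02395) = +750.11 m/s²;  |a| = 750.11 m/s².

750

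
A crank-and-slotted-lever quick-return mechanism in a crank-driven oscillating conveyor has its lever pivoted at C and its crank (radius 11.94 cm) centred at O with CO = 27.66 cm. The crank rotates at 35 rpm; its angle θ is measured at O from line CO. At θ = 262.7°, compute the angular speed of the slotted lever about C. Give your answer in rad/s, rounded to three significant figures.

0.448

ω = 3.665 rad/s (from 35 rpm).
Crank pin A relative to C: A = (d + r cosθ, r sinθ); lever angle φ = atan2(r sinθ, d + r cosθ).
Differentiating tanφ: φ̇ = rω(d cosθ + r)/(d² + r² + 2dr cosθ).
d² + r² + 2dr cosθ = |CA|² = 0.082371 m²;  d cosθ + r = +0.084254 m.
|ω_lever| = |0.1194·3.665·+0.084254| / 0.082371 = 0.44763 rad/s.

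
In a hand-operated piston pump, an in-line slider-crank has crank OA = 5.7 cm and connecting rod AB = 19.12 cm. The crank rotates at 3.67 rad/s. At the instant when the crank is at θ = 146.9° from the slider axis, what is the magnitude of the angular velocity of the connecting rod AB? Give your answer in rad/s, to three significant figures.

0.929

ω = 3.67 rad/s
The rod makes angle φ with the slider axis where L sinφ = r sinθ; differentiating, L cosφ·φ̇ = r ω cosθ.
L cosφ = √(L² − r² sin²θ) = 0.18865 m.
|ω_rod| = r ω |cosθ| / √(L² − r² sin²θ) = 0.057·3.67·0.83772/0.18865 = 0.92893 rad/s.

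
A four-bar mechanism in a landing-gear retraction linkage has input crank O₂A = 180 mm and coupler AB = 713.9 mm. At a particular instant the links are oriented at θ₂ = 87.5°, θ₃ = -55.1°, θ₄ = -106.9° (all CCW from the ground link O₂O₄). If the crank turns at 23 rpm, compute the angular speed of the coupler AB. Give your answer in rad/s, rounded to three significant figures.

ω₂ = 2.409 rad/s (from 23 rpm).
Differentiating the loop-closure r₂e^{iθ₂}+r₃e^{iθ₃}=r₁+r₄e^{iθ₄} gives r₂ω₂e^{iθ₂}+r₃ω₃e^{iθ₃}=r₄ω₄e^{iθ₄}.
Eliminating the other unknown: ω₃ = r₂ω₂ sin(θ₄−θ₂) / [r₃ sin(θ₃−θ₄)].
Numerator sine = +0.24869; denominator sine = +0.78586.
Result = 0.18·2.409·(+0.24869) / (0.7139·(+0.78586)) = +0.19218 rad/s; magnitude 0.19218 rad/s.

0.192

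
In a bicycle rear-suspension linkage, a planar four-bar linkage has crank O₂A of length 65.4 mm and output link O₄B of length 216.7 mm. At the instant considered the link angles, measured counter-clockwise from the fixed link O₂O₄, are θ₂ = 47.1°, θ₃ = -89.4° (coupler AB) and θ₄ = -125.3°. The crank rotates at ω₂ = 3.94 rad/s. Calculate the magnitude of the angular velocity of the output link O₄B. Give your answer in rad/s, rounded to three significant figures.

1.40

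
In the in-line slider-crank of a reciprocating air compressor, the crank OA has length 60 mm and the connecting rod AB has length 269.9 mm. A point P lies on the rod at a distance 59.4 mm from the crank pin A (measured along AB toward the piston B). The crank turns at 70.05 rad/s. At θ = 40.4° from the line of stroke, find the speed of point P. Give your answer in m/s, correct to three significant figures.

3.77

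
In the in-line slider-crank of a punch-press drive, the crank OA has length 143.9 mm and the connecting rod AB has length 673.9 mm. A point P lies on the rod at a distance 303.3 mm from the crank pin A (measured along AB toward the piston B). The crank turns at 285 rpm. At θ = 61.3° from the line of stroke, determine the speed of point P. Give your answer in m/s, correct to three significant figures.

4.10

ω = 29.85 rad/s.  Crank-pin speed |V_A| = rω = 4.2947 m/s, perpendicular to OA.
Rod angle: sinφ = −(r/L) sinθ ⇒ φ = -10.795°; ω_rod = −rω cosθ/√(L²−r²sin²θ) = -3.1156 rad/s.
V_P = V_A + ω_rod × AP, with AP = 0.3033 m along the rod.
Components: V_Px = −rω sinθ − a·ω_rod·sinφ = -3.9441 m/s;  V_Py = rω cosθ + a·ω_rod·cosφ = +1.1342 m/s.
|V_P| = √(V_Px² + V_Py²) = 4.1039 m/s.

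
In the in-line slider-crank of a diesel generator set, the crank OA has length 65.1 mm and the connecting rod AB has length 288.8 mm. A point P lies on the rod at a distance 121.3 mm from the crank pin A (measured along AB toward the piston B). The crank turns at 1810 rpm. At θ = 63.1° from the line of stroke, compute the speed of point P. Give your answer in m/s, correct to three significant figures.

11.9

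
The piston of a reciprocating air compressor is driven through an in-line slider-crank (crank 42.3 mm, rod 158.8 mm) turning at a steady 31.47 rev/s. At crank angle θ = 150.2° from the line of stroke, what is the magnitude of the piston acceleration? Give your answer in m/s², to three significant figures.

1200

ω = 2π·31.5 = 197.7 rad/s
x(θ) = r cosθ + √(L² − r² sin²θ); with ω constant, a = ω²·d²x/dθ².
d²x/dθ² = −r cosθ − r²(cos2θ)/√u − r⁴ sin²2θ/(4u^{3/2}),  u = L² − r² sin²θ = 0.0247755 m².
Substituting r = 0.0423 m, L = 0.1588 m, θ = 150.2°: d²x/dθ² = +0.030801 m.
a = ω²·d²x/dθ² = (197.7)²·(+0.030801) = +1204.3 m/s²;  |a| = 1204.3 m/s².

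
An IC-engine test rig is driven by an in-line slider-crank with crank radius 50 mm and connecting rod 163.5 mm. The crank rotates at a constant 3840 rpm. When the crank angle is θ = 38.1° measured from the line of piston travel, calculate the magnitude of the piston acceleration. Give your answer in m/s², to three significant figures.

ω = 2π·3840/60 = 402.1 rad/s
x(θ) = r cosθ + √(L² − r² sin²θ); with ω constant, a = ω²·d²x/dθ².
d²x/dθ² = −r cosθ − r²(cos2θ)/√u − r⁴ sin²2θ/(4u^{3/2}),  u = L² − r² sin²θ = 0.0257804 m².
Substituting r = 0.05 m, L = 0.1635 m, θ = 38.1°: d²x/dθ² = -0.043417 m.
a = ω²·d²x/dθ² = (402.1)²·(-0.043417) = -7020.6 m/s²;  |a| = 7020.6 m/s².

7020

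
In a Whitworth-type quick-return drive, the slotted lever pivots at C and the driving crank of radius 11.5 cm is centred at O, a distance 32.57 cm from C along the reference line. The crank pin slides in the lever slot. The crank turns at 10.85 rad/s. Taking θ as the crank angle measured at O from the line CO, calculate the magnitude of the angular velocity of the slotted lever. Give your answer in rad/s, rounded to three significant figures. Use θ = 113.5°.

ω = 10.85 rad/s
Crank pin A relative to C: A = (d + r cosθ, r sinθ); lever angle φ = atan2(r sinθ, d + r cosθ).
Differentiating tanφ: φ̇ = rω(d cosθ + r)/(d² + r² + 2dr cosθ).
d² + r² + 2dr cosθ = |CA|² = 0.0894348 m²;  d cosθ + r = -0.014873 m.
|ω_lever| = |0.115·10.85·-0.014873| / 0.0894348 = 0.20749 rad/s.

0.207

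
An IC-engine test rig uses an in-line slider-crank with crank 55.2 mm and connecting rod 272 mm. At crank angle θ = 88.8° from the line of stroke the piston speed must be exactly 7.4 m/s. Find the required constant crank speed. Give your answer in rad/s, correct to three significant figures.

134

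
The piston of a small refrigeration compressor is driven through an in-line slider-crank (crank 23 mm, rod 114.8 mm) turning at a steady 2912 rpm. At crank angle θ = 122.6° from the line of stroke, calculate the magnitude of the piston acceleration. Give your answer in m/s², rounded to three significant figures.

1330

ω = 2π·2912/60 = 304.9 rad/s
x(θ) = r cosθ + √(L² − r² sin²θ); with ω constant, a = ω²·d²x/dθ².
d²x/dθ² = −r cosθ − r²(cos2θ)/√u − r⁴ sin²2θ/(4u^{3/2}),  u = L² − r² sin²θ = 0.0128036 m².
Substituting r = 0.023 m, L = 0.1148 m, θ = 122.6°: d²x/dθ² = +0.014313 m.
a = ω²·d²x/dθ² = (304.9)²·(+0.014313) = +1331 m/s²;  |a| = 1331 m/s².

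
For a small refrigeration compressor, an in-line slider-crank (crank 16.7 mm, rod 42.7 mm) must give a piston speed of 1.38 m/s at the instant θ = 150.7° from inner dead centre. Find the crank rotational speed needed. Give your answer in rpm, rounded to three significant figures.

2470

For an in-line slider-crank, |v_piston| = rω|sinθ|·[1 + r cosθ/√(L² − r² sin²θ)].
With r = 0.0167 m, L = 0.0427 m, θ = 150.7°: the bracketed kinematic factor |dx/dθ| = 0.0053328 m.
ω = v/|dx/dθ| = 1.38/0.0053328 = 258.78 rad/s.
N = 60ω/(2π) = 2471.2 rpm.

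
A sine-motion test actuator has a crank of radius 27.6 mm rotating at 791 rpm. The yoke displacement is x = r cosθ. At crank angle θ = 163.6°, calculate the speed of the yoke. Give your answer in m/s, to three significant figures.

0.645

ω = 82.83 rad/s (from 791 rpm).
x = r cosθ ⇒ ẋ = −rω sinθ.
|v| = rω|sinθ| = 0.0276·82.83·|sin 163.6°| = 0.64549 m/s.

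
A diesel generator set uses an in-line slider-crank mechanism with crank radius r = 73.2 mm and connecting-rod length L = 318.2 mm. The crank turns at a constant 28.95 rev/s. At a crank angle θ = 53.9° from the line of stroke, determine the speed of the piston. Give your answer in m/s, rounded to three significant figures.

12.2

ω = 2π·28.9 = 181.9 rad/s
For an in-line slider-crank, x = r cosθ + √(L² − r² sin²θ), so v = −rω sinθ·[1 + r cosθ/√(L² − r² sin²θ)].
With r = 0.0732 m, L = 0.3182 m, θ = 53.9°: √(L² − r² sin²θ) = 0.31265 m.
v = −0.0732·181.9·0.80799·[1 + 0.0732·0.58920/0.31265] = -12.242 m/s.
|v| = 12.242 m/s.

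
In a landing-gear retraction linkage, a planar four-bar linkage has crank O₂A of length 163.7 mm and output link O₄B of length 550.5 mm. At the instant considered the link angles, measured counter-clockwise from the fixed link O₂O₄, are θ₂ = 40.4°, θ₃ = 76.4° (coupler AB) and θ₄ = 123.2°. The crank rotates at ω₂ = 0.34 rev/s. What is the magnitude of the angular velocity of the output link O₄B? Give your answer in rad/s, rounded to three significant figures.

ω₂ = 2.136 rad/s (from 0.34 rev/s).
Differentiating the loop-closure r₂e^{iθ₂}+r₃e^{iθ₃}=r₁+r₄e^{iθ₄} gives r₂ω₂e^{iθ₂}+r₃ω₃e^{iθ₃}=r₄ω₄e^{iθ₄}.
Eliminating the other unknown: ω₄ = r₂ω₂ sin(θ₂−θ₃) / [r₄ sin(θ₄−θ₃)].
Numerator sine = -0.58779; denominator sine = +0.72897.
Result = 0.1637·2.136·(-0.58779) / (0.5505·(+0.72897)) = -0.51222 rad/s; magnitude 0.51222 rad/s.

0.512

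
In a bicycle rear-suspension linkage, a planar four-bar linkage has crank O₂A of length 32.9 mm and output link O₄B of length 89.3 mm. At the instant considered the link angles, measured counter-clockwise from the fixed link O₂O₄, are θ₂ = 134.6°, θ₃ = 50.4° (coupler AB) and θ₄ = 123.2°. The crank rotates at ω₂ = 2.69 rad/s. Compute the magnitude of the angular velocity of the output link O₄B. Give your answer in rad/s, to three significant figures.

1.03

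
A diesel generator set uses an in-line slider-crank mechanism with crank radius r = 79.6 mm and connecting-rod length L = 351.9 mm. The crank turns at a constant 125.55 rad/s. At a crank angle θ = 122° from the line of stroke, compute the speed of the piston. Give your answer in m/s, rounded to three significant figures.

7.44

ω = 125.5 rad/s
For an in-line slider-crank, x = r cosθ + √(L² − r² sin²θ), so v = −rω sinθ·[1 + r cosθ/√(L² − r² sin²θ)].
With r = 0.0796 m, L = 0.3519 m, θ = 122°: √(L² − r² sin²θ) = 0.34536 m.
v = −0.0796·125.5·0.84805·[1 + 0.0796·-0.52992/0.34536] = -7.4401 m/s.
|v| = 7.4401 m/s.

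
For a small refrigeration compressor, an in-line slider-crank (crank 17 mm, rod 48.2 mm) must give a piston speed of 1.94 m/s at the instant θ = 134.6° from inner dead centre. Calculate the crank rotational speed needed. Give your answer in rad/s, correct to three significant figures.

215

For an in-line slider-crank, |v_piston| = rω|sinθ|·[1 + r cosθ/√(L² − r² sin²θ)].
With r = 0.017 m, L = 0.0482 m, θ = 134.6°: the bracketed kinematic factor |dx/dθ| = 0.0090076 m.
ω = v/|dx/dθ| = 1.94/0.0090076 = 215.37 rad/s.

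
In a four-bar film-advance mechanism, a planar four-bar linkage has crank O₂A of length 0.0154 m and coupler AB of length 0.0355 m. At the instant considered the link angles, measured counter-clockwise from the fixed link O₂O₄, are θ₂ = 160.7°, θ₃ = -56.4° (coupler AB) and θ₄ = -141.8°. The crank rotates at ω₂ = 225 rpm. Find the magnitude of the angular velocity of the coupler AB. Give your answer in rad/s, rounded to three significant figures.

ω₂ = 23.56 rad/s (from 225 rpm).
Differentiating the loop-closure r₂e^{iθ₂}+r₃e^{iθ₃}=r₁+r₄e^{iθ₄} gives r₂ω₂e^{iθ₂}+r₃ω₃e^{iθ₃}=r₄ω₄e^{iθ₄}.
Eliminating the other unknown: ω₃ = r₂ω₂ sin(θ₄−θ₂) / [r₃ sin(θ₃−θ₄)].
Numerator sine = +0.84339; denominator sine = +0.99678.
Result = 0.0154·23.56·(+0.84339) / (0.0355·(+0.99678)) = +8.6484 rad/s; magnitude 8.6484 rad/s.

8.65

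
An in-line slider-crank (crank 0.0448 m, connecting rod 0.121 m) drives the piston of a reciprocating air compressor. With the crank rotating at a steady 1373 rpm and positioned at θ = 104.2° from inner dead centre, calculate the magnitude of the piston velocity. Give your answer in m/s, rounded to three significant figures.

5.64

ω = 2π·1373/60 = 143.8 rad/s
For an in-line slider-crank, x = r cosθ + √(L² − r² sin²θ), so v = −rω sinθ·[1 + r cosθ/√(L² − r² sin²θ)].
With r = 0.0448 m, L = 0.121 m, θ = 104.2°: √(L² − r² sin²θ) = 0.11294 m.
v = −0.0448·143.8·0.96945·[1 + 0.0448·-0.24531/0.11294] = -5.6369 m/s.
|v| = 5.6369 m/s.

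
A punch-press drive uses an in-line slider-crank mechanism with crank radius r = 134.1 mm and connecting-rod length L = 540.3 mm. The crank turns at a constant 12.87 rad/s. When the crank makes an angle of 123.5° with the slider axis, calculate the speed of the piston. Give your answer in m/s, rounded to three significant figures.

1.24

ω = 12.87 rad/s
For an in-line slider-crank, x = r cosθ + √(L² − r² sin²θ), so v = −rω sinθ·[1 + r cosθ/√(L² − r² sin²θ)].
With r = 0.1341 m, L = 0.5403 m, θ = 123.5°: √(L² − r² sin²θ) = 0.5286 m.
v = −0.1341·12.87·0.83389·[1 + 0.1341·-0.55194/0.5286] = -1.2377 m/s.
|v| = 1.2377 m/s.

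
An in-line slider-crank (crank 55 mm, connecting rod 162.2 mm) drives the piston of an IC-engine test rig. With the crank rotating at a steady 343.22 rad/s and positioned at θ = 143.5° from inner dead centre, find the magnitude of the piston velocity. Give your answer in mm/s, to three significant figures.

8100

ω = 343.2 rad/s
For an in-line slider-crank, x = r cosθ + √(L² − r² sin²θ), so v = −rω sinθ·[1 + r cosθ/√(L² − r² sin²θ)].
With r = 0.055 m, L = 0.1622 m, θ = 143.5°: √(L² − r² sin²θ) = 0.15887 m.
v = −0.055·343.2·0.59482·[1 + 0.055·-0.80386/0.15887] = -8.1037 m/s.
|v| = 8.1037 m/s = 8103.7 mm/s.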